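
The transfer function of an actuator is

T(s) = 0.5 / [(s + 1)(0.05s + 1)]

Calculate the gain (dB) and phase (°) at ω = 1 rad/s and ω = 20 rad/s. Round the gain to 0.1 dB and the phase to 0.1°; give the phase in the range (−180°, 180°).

ω = 1: -9.0 dB, -47.9°; ω = 20: -35.1 dB, -132.1°

At ω = 1 rad/s:
pole (1 + j1·1) = 1 + j1 → |·| ≈ 1.4142, ∠ ≈ 45.00°
pole (1 + j1·0.05) = 1 + j0.05 → |·| ≈ 1.0012, ∠ ≈ 2.86°
|T| = 0.5 · 1 / (1.4142 · 1.0012) ≈ 0.35313
Gain = 20 log₁₀(0.35313) ≈ -9.04 dB
∠T = (0°) − (45.00° + 2.86°) = -47.86°

At ω = 20 rad/s:
pole (1 + j20·1) = 1 + j20 → |·| ≈ 20.025, ∠ ≈ 87.14°
pole (1 + j20·0.05) = 1 + j1 → |·| ≈ 1.4142, ∠ ≈ 45.00°
|T| = 0.5 · 1 / (20.025 · 1.4142) ≈ 0.017656
Gain = 20 log₁₀(0.017656) ≈ -35.06 dB
∠T = (0°) − (87.14° + 45.00°) = -132.14°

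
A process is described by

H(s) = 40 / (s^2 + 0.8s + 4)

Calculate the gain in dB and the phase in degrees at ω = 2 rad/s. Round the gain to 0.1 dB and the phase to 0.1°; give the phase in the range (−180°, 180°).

28.0 dB, -90.0°

At s = jω = j2:
quadratic: (j2)² + 0.8·j2 + 4 = 0 + j1.6 → |·| ≈ 1.6, ∠ ≈ 90.00°
|H| = 40 / 1.6 ≈ 25
Gain = 20 log₁₀(25) ≈ 27.96 dB
∠H = 0.00° − 90.00° = -90.00°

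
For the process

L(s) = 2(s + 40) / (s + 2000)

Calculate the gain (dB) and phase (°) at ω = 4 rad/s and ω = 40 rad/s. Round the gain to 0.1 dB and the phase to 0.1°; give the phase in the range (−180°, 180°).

At s = jω = j4:
zero (s+40): 40 + j4 → |·| = √(40²+4²) = √1616 ≈ 40.2, ∠ = arctan(4/40) ≈ 5.71°
pole (s+2000): 2000 + j4 → |·| = √(2000²+4²) = √4000016 ≈ 2000, ∠ = arctan(4/2000) ≈ 0.11°
|L| = 2 · 40.2 / 2000 ≈ 0.0402
Gain = 20 log₁₀(0.0402) ≈ -27.92 dB
∠L = 5.71° − 0.11° = 5.60°

At s = jω = j40:
zero (s+40): 40 + j40 → |·| = √(40²+40²) = √3200 ≈ 56.569, ∠ = arctan(40/40) ≈ 45.00°
pole (s+2000): 2000 + j40 → |·| = √(2000²+40²) = √4001600 ≈ 2000.4, ∠ = arctan(40/2000) ≈ 1.15°
|L| = 2 · 56.569 / 2000.4 ≈ 0.056558
Gain = 20 log₁₀(0.056558) ≈ -24.95 dB
∠L = 45.00° − 1.15° = 43.85°

ω = 4: -27.9 dB, 5.6°; ω = 40: -25.0 dB, 43.9°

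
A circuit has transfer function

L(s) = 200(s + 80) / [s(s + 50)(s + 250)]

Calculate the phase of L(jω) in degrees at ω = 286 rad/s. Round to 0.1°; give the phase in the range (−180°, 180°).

At s = jω = j286:
zero (s+80): 80 + j286 → |·| = √(80²+286²) = √88196 ≈ 296.98, ∠ = arctan(286/80) ≈ 74.37°
pole (s+50): 50 + j286 → |·| = √(50²+286²) = √84296 ≈ 290.34, ∠ = arctan(286/50) ≈ 80.08°
pole (s+250): 250 + j286 → |·| = √(250²+286²) = √144296 ≈ 379.86, ∠ = arctan(286/250) ≈ 48.84°
pole at origin: |s| = 286, ∠ = 90.00° (in denominator)
∠L = 74.37° − 218.92° = -144.55°

-144.6°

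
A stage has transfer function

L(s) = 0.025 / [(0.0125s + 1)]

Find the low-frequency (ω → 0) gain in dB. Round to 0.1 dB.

-32.0 dB

L(0) = 0.025 · 1 / 1 = 0.025
20 log₁₀(0.025) ≈ -32.04 dB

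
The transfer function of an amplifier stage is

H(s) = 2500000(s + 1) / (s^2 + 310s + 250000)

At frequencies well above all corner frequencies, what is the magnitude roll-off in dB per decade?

-20 dB/decade

Each pole contributes −20 dB/decade at high frequency; each zero contributes +20 dB/decade.
Net: 1 zero(s) − 2 pole(s) → -20 dB/decade.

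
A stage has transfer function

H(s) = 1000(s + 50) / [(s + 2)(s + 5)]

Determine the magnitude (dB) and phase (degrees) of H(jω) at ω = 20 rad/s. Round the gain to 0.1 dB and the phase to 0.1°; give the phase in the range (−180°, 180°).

42.3 dB, -138.5°

At s = jω = j20:
zero (s+50): 50 + j20 → |·| = √(50²+20²) = √2900 ≈ 53.852, ∠ = arctan(20/50) ≈ 21.80°
pole (s+2): 2 + j20 → |·| = √(2²+20²) = √404 ≈ 20.1, ∠ = arctan(20/2) ≈ 84.29°
pole (s+5): 5 + j20 → |·| = √(5²+20²) = √425 ≈ 20.616, ∠ = arctan(20/5) ≈ 75.96°
|H| = 1000 · 53.852 / 414.38 ≈ 129.96
Gain = 20 log₁₀(129.96) ≈ 42.28 dB
∠H = 21.80° − 160.25° = -138.45°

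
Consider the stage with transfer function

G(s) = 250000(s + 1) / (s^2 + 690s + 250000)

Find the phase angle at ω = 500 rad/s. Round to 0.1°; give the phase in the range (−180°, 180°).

At s = jω = j500:
zero (s+1): 1 + j500 → |·| = √(1²+500²) = √250001 ≈ 500, ∠ = arctan(500/1) ≈ 89.89°
quadratic: (j500)² + 690·j500 + 250000 = 0 + j345000 → |·| ≈ 3.45e+05, ∠ ≈ 90.00°
∠G = 89.89° − 90.00° = -0.11°

-0.1°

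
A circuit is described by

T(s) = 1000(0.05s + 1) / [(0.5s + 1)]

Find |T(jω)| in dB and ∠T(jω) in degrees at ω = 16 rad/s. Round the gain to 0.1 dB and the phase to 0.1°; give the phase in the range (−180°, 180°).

44.0 dB, -44.2°

At ω = 16 rad/s:
zero (1 + j16·0.05) = 1 + j0.8 → |·| ≈ 1.2806, ∠ ≈ 38.66°
pole (1 + j16·0.5) = 1 + j8 → |·| ≈ 8.0623, ∠ ≈ 82.87°
|T| = 1000 · 1.2806 / (8.0623) ≈ 158.84
Gain = 20 log₁₀(158.84) ≈ 44.02 dB
∠T = (38.66°) − (82.87°) = -44.21°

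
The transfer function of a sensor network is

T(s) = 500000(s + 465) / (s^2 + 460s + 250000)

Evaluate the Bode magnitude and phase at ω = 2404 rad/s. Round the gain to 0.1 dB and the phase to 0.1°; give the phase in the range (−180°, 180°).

46.7 dB, -89.6°

At s = jω = j2404:
zero (s+465): 465 + j2404 → |·| = √(465²+2404²) = √5995441 ≈ 2448.6, ∠ = arctan(2404/465) ≈ 79.05°
quadratic: (j2404)² + 460·j2404 + 250000 = -5529216 + j1105840 → |·| ≈ 5.6387e+06, ∠ ≈ 168.69°
|T| = 500000 · 2448.6 / 5.6387e+06 ≈ 217.12
Gain = 20 log₁₀(217.12) ≈ 46.73 dB
∠T = 79.05° − 168.69° = -89.64°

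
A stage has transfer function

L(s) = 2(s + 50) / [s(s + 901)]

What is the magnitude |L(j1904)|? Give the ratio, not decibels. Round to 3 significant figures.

0.000950

At s = jω = j1904:
zero (s+50): 50 + j1904 → |·| = √(50²+1904²) = √3627716 ≈ 1904.7, ∠ = arctan(1904/50) ≈ 88.50°
pole (s+901): 901 + j1904 → |·| = √(901²+1904²) = √4437017 ≈ 2106.4, ∠ = arctan(1904/901) ≈ 64.68°
pole at origin: |s| = 1904, ∠ = 90.00° (in denominator)
|L| = 2 · 1904.7 / 4.0106e+06 ≈ 0.00094983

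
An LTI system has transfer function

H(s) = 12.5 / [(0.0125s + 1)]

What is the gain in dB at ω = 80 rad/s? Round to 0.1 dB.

18.9 dB

At ω = 80 rad/s:
pole (1 + j80·0.0125) = 1 + j1 → |·| ≈ 1.4142, ∠ ≈ 45.00°
|H| = 12.5 · 1 / (1.4142) ≈ 8.8389
Gain = 20 log₁₀(8.8389) ≈ 18.93 dB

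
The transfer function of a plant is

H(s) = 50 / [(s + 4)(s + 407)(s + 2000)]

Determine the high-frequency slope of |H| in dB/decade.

Each pole contributes −20 dB/decade at high frequency; each zero contributes +20 dB/decade.
Net: 0 zero(s) − 3 pole(s) → -60 dB/decade.

-60 dB/decade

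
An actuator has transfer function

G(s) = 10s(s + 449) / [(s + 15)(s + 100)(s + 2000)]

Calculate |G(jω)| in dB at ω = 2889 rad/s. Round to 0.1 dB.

-50.8 dB

At s = jω = j2889:
zero (s+449): 449 + j2889 → |·| = √(449²+2889²) = √8547922 ≈ 2923.7, ∠ = arctan(2889/449) ≈ 81.17°
zero at origin: s = j2889 → |·| = 2889, ∠ = 90.00°
pole (s+15): 15 + j2889 → |·| = √(15²+2889²) = √8346546 ≈ 2889, ∠ = arctan(2889/15) ≈ 89.70°
pole (s+100): 100 + j2889 → |·| = √(100²+2889²) = √8356321 ≈ 2890.7, ∠ = arctan(2889/100) ≈ 88.02°
pole (s+2000): 2000 + j2889 → |·| = √(2000²+2889²) = √12346321 ≈ 3513.7, ∠ = arctan(2889/2000) ≈ 55.31°
|G| = 10 · 8.4466e+06 / 2.9344e+10 ≈ 0.0028785
Gain = 20 log₁₀(0.0028785) ≈ -50.82 dB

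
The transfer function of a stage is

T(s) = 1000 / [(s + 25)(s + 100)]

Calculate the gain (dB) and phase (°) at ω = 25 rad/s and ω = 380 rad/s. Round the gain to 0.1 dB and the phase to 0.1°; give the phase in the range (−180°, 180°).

At s = jω = j25:
pole (s+25): 25 + j25 → |·| = √(25²+25²) = √1250 ≈ 35.355, ∠ = arctan(25/25) ≈ 45.00°
pole (s+100): 100 + j25 → |·| = √(100²+25²) = √10625 ≈ 103.08, ∠ = arctan(25/100) ≈ 14.04°
|T| = 1000 / 3644.4 ≈ 0.27439
Gain = 20 log₁₀(0.27439) ≈ -11.23 dB
∠T = 0.00° − 59.04° = -59.04°

At s = jω = j380:
pole (s+25): 25 + j380 → |·| = √(25²+380²) = √145025 ≈ 380.82, ∠ = arctan(380/25) ≈ 86.24°
pole (s+100): 100 + j380 → |·| = √(100²+380²) = √154400 ≈ 392.94, ∠ = arctan(380/100) ≈ 75.26°
|T| = 1000 / 1.4964e+05 ≈ 0.0066827
Gain = 20 log₁₀(0.0066827) ≈ -43.50 dB
∠T = 0.00° − 161.50° = -161.50°

ω = 25: -11.2 dB, -59.0°; ω = 380: -43.5 dB, -161.5°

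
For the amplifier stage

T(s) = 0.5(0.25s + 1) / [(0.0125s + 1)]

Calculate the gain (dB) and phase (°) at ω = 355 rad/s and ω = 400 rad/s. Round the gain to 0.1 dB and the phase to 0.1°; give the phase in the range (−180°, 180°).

ω = 355: 19.8 dB, 12.1°; ω = 400: 19.8 dB, 10.7°

At ω = 355 rad/s:
zero (1 + j355·0.25) = 1 + j88.75 → |·| ≈ 88.756, ∠ ≈ 89.35°
pole (1 + j355·0.0125) = 1 + j4.4375 → |·| ≈ 4.5488, ∠ ≈ 77.30°
|T| = 0.5 · 88.756 / (4.5488) ≈ 9.756
Gain = 20 log₁₀(9.756) ≈ 19.79 dB
∠T = (89.35°) − (77.30°) = 12.05°

At ω = 400 rad/s:
zero (1 + j400·0.25) = 1 + j100 → |·| ≈ 100, ∠ ≈ 89.43°
pole (1 + j400·0.0125) = 1 + j5 → |·| ≈ 5.099, ∠ ≈ 78.69°
|T| = 0.5 · 100 / (5.099) ≈ 9.8058
Gain = 20 log₁₀(9.8058) ≈ 19.83 dB
∠T = (89.43°) − (78.69°) = 10.74°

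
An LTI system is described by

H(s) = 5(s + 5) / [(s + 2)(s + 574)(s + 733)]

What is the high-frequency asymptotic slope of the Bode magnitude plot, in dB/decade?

Each pole contributes −20 dB/decade at high frequency; each zero contributes +20 dB/decade.
Net: 1 zero(s) − 3 pole(s) → -40 dB/decade.

-40 dB/decade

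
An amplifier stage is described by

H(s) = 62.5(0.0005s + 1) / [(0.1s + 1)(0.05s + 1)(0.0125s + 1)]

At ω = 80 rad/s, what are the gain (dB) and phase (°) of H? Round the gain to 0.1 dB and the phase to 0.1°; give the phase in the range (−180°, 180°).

At ω = 80 rad/s:
zero (1 + j80·0.0005) = 1 + j0.04 → |·| ≈ 1.0008, ∠ ≈ 2.29°
pole (1 + j80·0.1) = 1 + j8 → |·| ≈ 8.0623, ∠ ≈ 82.87°
pole (1 + j80·0.05) = 1 + j4 → |·| ≈ 4.1231, ∠ ≈ 75.96°
pole (1 + j80·0.0125) = 1 + j1 → |·| ≈ 1.4142, ∠ ≈ 45.00°
|H| = 62.5 · 1.0008 / (8.0623 · 4.1231 · 1.4142) ≈ 1.3306
Gain = 20 log₁₀(1.3306) ≈ 2.48 dB
∠H = (2.29°) − (82.87° + 75.96° + 45.00°) = -201.54° ≡ 158.46° (principal value)

2.5 dB, 158.5°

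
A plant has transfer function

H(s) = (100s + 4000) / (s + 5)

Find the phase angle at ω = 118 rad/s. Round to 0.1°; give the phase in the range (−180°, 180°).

Substitute s = j118:
Numerator: 100(j118) + 4000 = 4000 + j11800
Denominator: (j118) + 5 = 5 + j118
|N| = √(4000² + 11800²) ≈ 12460, ∠N ≈ 71.27°
|D| = √(5² + 118²) ≈ 118.11, ∠D ≈ 87.57°
∠H = 71.27° − 87.57° = -16.30°

-16.3°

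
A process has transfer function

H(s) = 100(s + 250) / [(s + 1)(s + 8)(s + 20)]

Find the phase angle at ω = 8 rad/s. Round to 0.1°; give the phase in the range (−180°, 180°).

At s = jω = j8:
zero (s+250): 250 + j8 → |·| = √(250²+8²) = √62564 ≈ 250.13, ∠ = arctan(8/250) ≈ 1.83°
pole (s+1): 1 + j8 → |·| = √(1²+8²) = √65 ≈ 8.0623, ∠ = arctan(8/1) ≈ 82.87°
pole (s+8): 8 + j8 → |·| = √(8²+8²) = √128 ≈ 11.314, ∠ = arctan(8/8) ≈ 45.00°
pole (s+20): 20 + j8 → |·| = √(20²+8²) = √464 ≈ 21.541, ∠ = arctan(8/20) ≈ 21.80°
∠H = 1.83° − 149.67° = -147.84°

-147.8°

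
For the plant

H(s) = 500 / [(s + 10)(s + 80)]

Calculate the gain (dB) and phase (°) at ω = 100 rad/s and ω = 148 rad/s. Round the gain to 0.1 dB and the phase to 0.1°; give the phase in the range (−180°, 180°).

At s = jω = j100:
pole (s+10): 10 + j100 → |·| = √(10²+100²) = √10100 ≈ 100.5, ∠ = arctan(100/10) ≈ 84.29°
pole (s+80): 80 + j100 → |·| = √(80²+100²) = √16400 ≈ 128.06, ∠ = arctan(100/80) ≈ 51.34°
|H| = 500 / 12870 ≈ 0.03885
Gain = 20 log₁₀(0.03885) ≈ -28.21 dB
∠H = 0.00° − 135.63° = -135.63°

At s = jω = j148:
pole (s+10): 10 + j148 → |·| = √(10²+148²) = √22004 ≈ 148.34, ∠ = arctan(148/10) ≈ 86.13°
pole (s+80): 80 + j148 → |·| = √(80²+148²) = √28304 ≈ 168.24, ∠ = arctan(148/80) ≈ 61.61°
|H| = 500 / 24957 ≈ 0.020034
Gain = 20 log₁₀(0.020034) ≈ -33.96 dB
∠H = 0.00° − 147.74° = -147.74°

ω = 100: -28.2 dB, -135.6°; ω = 148: -34.0 dB, -147.7°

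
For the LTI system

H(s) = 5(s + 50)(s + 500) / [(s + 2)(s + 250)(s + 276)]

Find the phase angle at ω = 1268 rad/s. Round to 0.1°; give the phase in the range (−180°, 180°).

-90.3°

At s = jω = j1268:
zero (s+50): 50 + j1268 → |·| = √(50²+1268²) = √1610324 ≈ 1269, ∠ = arctan(1268/50) ≈ 87.74°
zero (s+500): 500 + j1268 → |·| = √(500²+1268²) = √1857824 ≈ 1363, ∠ = arctan(1268/500) ≈ 68.48°
pole (s+2): 2 + j1268 → |·| = √(2²+1268²) = √1607828 ≈ 1268, ∠ = arctan(1268/2) ≈ 89.91°
pole (s+250): 250 + j1268 → |·| = √(250²+1268²) = √1670324 ≈ 1292.4, ∠ = arctan(1268/250) ≈ 78.85°
pole (s+276): 276 + j1268 → |·| = √(276²+1268²) = √1684000 ≈ 1297.7, ∠ = arctan(1268/276) ≈ 77.72°
∠H = 156.22° − 246.48° = -90.26°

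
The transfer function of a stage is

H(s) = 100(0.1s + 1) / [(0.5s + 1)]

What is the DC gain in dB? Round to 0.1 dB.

H(0) = 100 · 1 / 1 = 100
20 log₁₀(100) ≈ 40.00 dB

40.0 dB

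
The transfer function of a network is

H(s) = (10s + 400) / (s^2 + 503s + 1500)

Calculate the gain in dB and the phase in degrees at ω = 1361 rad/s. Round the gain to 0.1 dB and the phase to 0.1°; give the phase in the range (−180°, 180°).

-43.2 dB, -71.4°

Substitute s = j1361:
Numerator: 10(j1361) + 400 = 400 + j13610
Denominator: (j1361)^2 + 503(j1361) + 1500 = -1850821 + j684583
|N| = √(400² + 13610²) ≈ 13616, ∠N ≈ 88.32°
|D| = √(1850821² + 684583²) ≈ 1.9734e+06, ∠D ≈ 159.70°
|H| = 13616 / 1.9734e+06 ≈ 0.0068998
Gain = 20 log₁₀(0.0068998) ≈ -43.22 dB
∠H = 88.32° − 159.70° = -71.38°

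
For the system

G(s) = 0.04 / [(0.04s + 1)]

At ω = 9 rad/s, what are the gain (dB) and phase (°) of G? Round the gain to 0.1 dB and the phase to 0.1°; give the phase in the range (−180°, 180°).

At ω = 9 rad/s:
pole (1 + j9·0.04) = 1 + j0.36 → |·| ≈ 1.0628, ∠ ≈ 19.80°
|G| = 0.04 · 1 / (1.0628) ≈ 0.037636
Gain = 20 log₁₀(0.037636) ≈ -28.49 dB
∠G = (0°) − (19.80°) = -19.80°

-28.5 dB, -19.8°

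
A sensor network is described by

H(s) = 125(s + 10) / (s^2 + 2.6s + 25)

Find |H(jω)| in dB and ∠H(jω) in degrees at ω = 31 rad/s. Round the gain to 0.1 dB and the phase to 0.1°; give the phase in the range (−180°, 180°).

At s = jω = j31:
zero (s+10): 10 + j31 → |·| = √(10²+31²) = √1061 ≈ 32.573, ∠ = arctan(31/10) ≈ 72.12°
quadratic: (j31)² + 2.6·j31 + 25 = -936 + j80.6 → |·| ≈ 939.46, ∠ ≈ 175.08°
|H| = 125 · 32.573 / 939.46 ≈ 4.334
Gain = 20 log₁₀(4.334) ≈ 12.74 dB
∠H = 72.12° − 175.08° = -102.96°

12.7 dB, -103.0°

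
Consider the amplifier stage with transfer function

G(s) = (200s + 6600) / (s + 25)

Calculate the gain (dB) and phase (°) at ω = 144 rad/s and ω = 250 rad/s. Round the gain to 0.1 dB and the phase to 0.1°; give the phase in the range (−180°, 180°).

Substitute s = j144:
Numerator: 200(j144) + 6600 = 6600 + j28800
Denominator: (j144) + 25 = 25 + j144
|N| = √(6600² + 28800²) ≈ 29547, ∠N ≈ 77.09°
|D| = √(25² + 144²) ≈ 146.15, ∠D ≈ 80.15°
|G| = 29547 / 146.15 ≈ 202.17
Gain = 20 log₁₀(202.17) ≈ 46.11 dB
∠G = 77.09° − 80.15° = -3.06°

Substitute s = j250:
Numerator: 200(j250) + 6600 = 6600 + j50000
Denominator: (j250) + 25 = 25 + j250
|N| = √(6600² + 50000²) ≈ 50434, ∠N ≈ 82.48°
|D| = √(25² + 250²) ≈ 251.25, ∠D ≈ 84.29°
|G| = 50434 / 251.25 ≈ 200.73
Gain = 20 log₁₀(200.73) ≈ 46.05 dB
∠G = 82.48° − 84.29° = -1.81°

ω = 144: 46.1 dB, -3.1°; ω = 250: 46.1 dB, -1.8°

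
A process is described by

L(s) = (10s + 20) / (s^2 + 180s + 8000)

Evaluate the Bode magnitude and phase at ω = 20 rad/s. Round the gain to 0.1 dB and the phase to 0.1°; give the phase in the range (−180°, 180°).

-32.4 dB, 58.9°

Substitute s = j20:
Numerator: 10(j20) + 20 = 20 + j200
Denominator: (j20)^2 + 180(j20) + 8000 = 7600 + j3600
|N| = √(20² + 200²) ≈ 201, ∠N ≈ 84.29°
|D| = √(7600² + 3600²) ≈ 8409.5, ∠D ≈ 25.35°
|L| = 201 / 8409.5 ≈ 0.023902
Gain = 20 log₁₀(0.023902) ≈ -32.43 dB
∠L = 84.29° − 25.35° = 58.94°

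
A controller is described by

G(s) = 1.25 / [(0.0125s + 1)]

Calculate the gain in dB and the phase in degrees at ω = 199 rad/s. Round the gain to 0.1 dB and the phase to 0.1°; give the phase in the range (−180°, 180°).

At ω = 199 rad/s:
pole (1 + j199·0.0125) = 1 + j2.4875 → |·| ≈ 2.681, ∠ ≈ 68.10°
|G| = 1.25 · 1 / (2.681) ≈ 0.46624
Gain = 20 log₁₀(0.46624) ≈ -6.63 dB
∠G = (0°) − (68.10°) = -68.10°

-6.6 dB, -68.1°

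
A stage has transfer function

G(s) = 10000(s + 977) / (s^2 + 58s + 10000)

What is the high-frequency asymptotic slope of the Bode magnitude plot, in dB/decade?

-20 dB/decade

Each pole contributes −20 dB/decade at high frequency; each zero contributes +20 dB/decade.
Net: 1 zero(s) − 2 pole(s) → -20 dB/decade.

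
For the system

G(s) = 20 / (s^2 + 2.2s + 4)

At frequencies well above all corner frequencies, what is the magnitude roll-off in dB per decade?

Each pole contributes −20 dB/decade at high frequency; each zero contributes +20 dB/decade.
Net: 0 zero(s) − 2 pole(s) → -40 dB/decade.

-40 dB/decade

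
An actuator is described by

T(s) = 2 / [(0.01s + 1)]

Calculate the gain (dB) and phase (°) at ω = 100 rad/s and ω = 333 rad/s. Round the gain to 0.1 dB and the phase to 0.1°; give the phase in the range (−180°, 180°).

At ω = 100 rad/s:
pole (1 + j100·0.01) = 1 + j1 → |·| ≈ 1.4142, ∠ ≈ 45.00°
|T| = 2 · 1 / (1.4142) ≈ 1.4142
Gain = 20 log₁₀(1.4142) ≈ 3.01 dB
∠T = (0°) − (45.00°) = -45.00°

At ω = 333 rad/s:
pole (1 + j333·0.01) = 1 + j3.33 → |·| ≈ 3.4769, ∠ ≈ 73.28°
|T| = 2 · 1 / (3.4769) ≈ 0.57523
Gain = 20 log₁₀(0.57523) ≈ -4.80 dB
∠T = (0°) − (73.28°) = -73.28°

ω = 100: 3.0 dB, -45.0°; ω = 333: -4.8 dB, -73.3°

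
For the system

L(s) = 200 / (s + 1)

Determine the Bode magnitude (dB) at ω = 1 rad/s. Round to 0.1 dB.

Substitute s = j1:
Numerator: 200 = 200 + j0
Denominator: (j1) + 1 = 1 + j1
|N| = √(200² + 0²) ≈ 200, ∠N ≈ 0.00°
|D| = √(1² + 1²) ≈ 1.4142, ∠D ≈ 45.00°
|L| = 200 / 1.4142 ≈ 141.42
Gain = 20 log₁₀(141.42) ≈ 43.01 dB

43.0 dB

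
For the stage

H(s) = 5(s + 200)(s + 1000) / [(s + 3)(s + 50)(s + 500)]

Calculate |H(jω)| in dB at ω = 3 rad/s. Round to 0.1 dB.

19.5 dB

At s = jω = j3:
zero (s+200): 200 + j3 → |·| = √(200²+3²) = √40009 ≈ 200.02, ∠ = arctan(3/200) ≈ 0.86°
zero (s+1000): 1000 + j3 → |·| = √(1000²+3²) = √1000009 ≈ 1000, ∠ = arctan(3/1000) ≈ 0.17°
pole (s+3): 3 + j3 → |·| = √(3²+3²) = √18 ≈ 4.2426, ∠ = arctan(3/3) ≈ 45.00°
pole (s+50): 50 + j3 → |·| = √(50²+3²) = √2509 ≈ 50.09, ∠ = arctan(3/50) ≈ 3.43°
pole (s+500): 500 + j3 → |·| = √(500²+3²) = √250009 ≈ 500.01, ∠ = arctan(3/500) ≈ 0.34°
|H| = 5 · 2.0002e+05 / 1.0626e+05 ≈ 9.4118
Gain = 20 log₁₀(9.4118) ≈ 19.47 dB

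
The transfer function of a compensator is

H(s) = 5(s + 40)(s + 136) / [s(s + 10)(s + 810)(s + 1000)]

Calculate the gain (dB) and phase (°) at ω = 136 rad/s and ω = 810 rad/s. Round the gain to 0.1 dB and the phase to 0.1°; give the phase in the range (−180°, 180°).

ω = 136: -101.0 dB, -74.5°; ω = 810: -109.3 dB, -95.7°

At s = jω = j136:
zero (s+40): 40 + j136 → |·| = √(40²+136²) = √20096 ≈ 141.76, ∠ = arctan(136/40) ≈ 73.61°
zero (s+136): 136 + j136 → |·| = √(136²+136²) = √36992 ≈ 192.33, ∠ = arctan(136/136) ≈ 45.00°
pole (s+10): 10 + j136 → |·| = √(10²+136²) = √18596 ≈ 136.37, ∠ = arctan(136/10) ≈ 85.79°
pole (s+810): 810 + j136 → |·| = √(810²+136²) = √674596 ≈ 821.34, ∠ = arctan(136/810) ≈ 9.53°
pole (s+1000): 1000 + j136 → |·| = √(1000²+136²) = √1018496 ≈ 1009.2, ∠ = arctan(136/1000) ≈ 7.74°
pole at origin: |s| = 136, ∠ = 90.00° (in denominator)
|H| = 5 · 27265 / 1.5373e+10 ≈ 8.8678e-06
Gain = 20 log₁₀(8.8678e-06) ≈ -101.04 dB
∠H = 118.61° − 193.06° = -74.45°

At s = jω = j810:
zero (s+40): 40 + j810 → |·| = √(40²+810²) = √657700 ≈ 810.99, ∠ = arctan(810/40) ≈ 87.17°
zero (s+136): 136 + j810 → |·| = √(136²+810²) = √674596 ≈ 821.34, ∠ = arctan(810/136) ≈ 80.47°
pole (s+10): 10 + j810 → |·| = √(10²+810²) = √656200 ≈ 810.06, ∠ = arctan(810/10) ≈ 89.29°
pole (s+810): 810 + j810 → |·| = √(810²+810²) = √1312200 ≈ 1145.5, ∠ = arctan(810/810) ≈ 45.00°
pole (s+1000): 1000 + j810 → |·| = √(1000²+810²) = √1656100 ≈ 1286.9, ∠ = arctan(810/1000) ≈ 39.01°
pole at origin: |s| = 810, ∠ = 90.00° (in denominator)
|H| = 5 · 6.661e+05 / 9.6726e+11 ≈ 3.4432e-06
Gain = 20 log₁₀(3.4432e-06) ≈ -109.26 dB
∠H = 167.64° − 263.30° = -95.66°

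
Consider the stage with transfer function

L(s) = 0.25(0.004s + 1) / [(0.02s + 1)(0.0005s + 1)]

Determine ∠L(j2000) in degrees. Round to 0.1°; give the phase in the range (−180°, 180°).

-50.7°

At ω = 2000 rad/s:
zero (1 + j2000·0.004) = 1 + j8 → |·| ≈ 8.0623, ∠ ≈ 82.87°
pole (1 + j2000·0.02) = 1 + j40 → |·| ≈ 40.012, ∠ ≈ 88.57°
pole (1 + j2000·0.0005) = 1 + j1 → |·| ≈ 1.4142, ∠ ≈ 45.00°
∠L = (82.87°) − (88.57° + 45.00°) = -50.70°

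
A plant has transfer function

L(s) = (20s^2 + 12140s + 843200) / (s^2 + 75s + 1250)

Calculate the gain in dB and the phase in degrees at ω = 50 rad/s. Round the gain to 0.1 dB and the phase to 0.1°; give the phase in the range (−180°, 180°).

Substitute s = j50:
Numerator: 20(j50)^2 + 12140(j50) + 843200 = 793200 + j607000
Denominator: (j50)^2 + 75(j50) + 1250 = -1250 + j3750
|N| = √(793200² + 607000²) ≈ 9.9881e+05, ∠N ≈ 37.43°
|D| = √(1250² + 3750²) ≈ 3952.8, ∠D ≈ 108.43°
|L| = 9.9881e+05 / 3952.8 ≈ 252.68
Gain = 20 log₁₀(252.68) ≈ 48.05 dB
∠L = 37.43° − 108.43° = -71.00°

48.1 dB, -71.0°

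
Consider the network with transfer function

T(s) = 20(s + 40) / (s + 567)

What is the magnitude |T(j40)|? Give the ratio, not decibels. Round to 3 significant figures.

At s = jω = j40:
zero (s+40): 40 + j40 → |·| = √(40²+40²) = √3200 ≈ 56.569, ∠ = arctan(40/40) ≈ 45.00°
pole (s+567): 567 + j40 → |·| = √(567²+40²) = √323089 ≈ 568.41, ∠ = arctan(40/567) ≈ 4.04°
|T| = 20 · 56.569 / 568.41 ≈ 1.9904

1.99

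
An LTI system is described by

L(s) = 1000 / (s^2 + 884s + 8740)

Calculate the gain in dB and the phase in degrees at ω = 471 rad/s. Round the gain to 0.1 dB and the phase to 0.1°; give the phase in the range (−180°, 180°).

Substitute s = j471:
Numerator: 1000 = 1000 + j0
Denominator: (j471)^2 + 884(j471) + 8740 = -213101 + j416364
|N| = √(1000² + 0²) ≈ 1000, ∠N ≈ 0.00°
|D| = √(213101² + 416364²) ≈ 4.6773e+05, ∠D ≈ 117.10°
|L| = 1000 / 4.6773e+05 ≈ 0.002138
Gain = 20 log₁₀(0.002138) ≈ -53.40 dB
∠L = 0.00° − 117.10° = -117.10°

-53.4 dB, -117.1°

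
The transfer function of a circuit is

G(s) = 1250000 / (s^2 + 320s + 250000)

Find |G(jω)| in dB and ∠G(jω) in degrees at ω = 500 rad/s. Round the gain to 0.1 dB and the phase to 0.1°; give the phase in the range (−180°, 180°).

At s = jω = j500:
quadratic: (j500)² + 320·j500 + 250000 = 0 + j160000 → |·| ≈ 1.6e+05, ∠ ≈ 90.00°
|G| = 1250000 / 1.6e+05 ≈ 7.8125
Gain = 20 log₁₀(7.8125) ≈ 17.86 dB
∠G = 0.00° − 90.00° = -90.00°

17.9 dB, -90.0°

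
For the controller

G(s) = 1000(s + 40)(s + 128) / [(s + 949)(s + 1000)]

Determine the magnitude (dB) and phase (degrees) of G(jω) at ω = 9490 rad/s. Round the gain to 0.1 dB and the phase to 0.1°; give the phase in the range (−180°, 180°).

At s = jω = j9490:
zero (s+40): 40 + j9490 → |·| = √(40²+9490²) = √90061700 ≈ 9490.1, ∠ = arctan(9490/40) ≈ 89.76°
zero (s+128): 128 + j9490 → |·| = √(128²+9490²) = √90076484 ≈ 9490.9, ∠ = arctan(9490/128) ≈ 89.23°
pole (s+949): 949 + j9490 → |·| = √(949²+9490²) = √90960701 ≈ 9537.3, ∠ = arctan(9490/949) ≈ 84.29°
pole (s+1000): 1000 + j9490 → |·| = √(1000²+9490²) = √91060100 ≈ 9542.5, ∠ = arctan(9490/1000) ≈ 83.98°
|G| = 1000 · 9.007e+07 / 9.101e+07 ≈ 989.67
Gain = 20 log₁₀(989.67) ≈ 59.91 dB
∠G = 178.99° − 168.27° = 10.72°

59.9 dB, 10.7°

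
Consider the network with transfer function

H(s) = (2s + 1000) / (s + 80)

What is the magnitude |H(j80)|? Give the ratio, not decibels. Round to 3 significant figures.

8.95

Substitute s = j80:
Numerator: 2(j80) + 1000 = 1000 + j160
Denominator: (j80) + 80 = 80 + j80
|N| = √(1000² + 160²) ≈ 1012.7, ∠N ≈ 9.09°
|D| = √(80² + 80²) ≈ 113.14, ∠D ≈ 45.00°
|H| = 1012.7 / 113.14 ≈ 8.9509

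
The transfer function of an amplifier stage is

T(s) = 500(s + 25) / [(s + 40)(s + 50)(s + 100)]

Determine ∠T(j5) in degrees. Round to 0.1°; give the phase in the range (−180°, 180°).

At s = jω = j5:
zero (s+25): 25 + j5 → |·| = √(25²+5²) = √650 ≈ 25.495, ∠ = arctan(5/25) ≈ 11.31°
pole (s+40): 40 + j5 → |·| = √(40²+5²) = √1625 ≈ 40.311, ∠ = arctan(5/40) ≈ 7.13°
pole (s+50): 50 + j5 → |·| = √(50²+5²) = √2525 ≈ 50.249, ∠ = arctan(5/50) ≈ 5.71°
pole (s+100): 100 + j5 → |·| = √(100²+5²) = √10025 ≈ 100.12, ∠ = arctan(5/100) ≈ 2.86°
∠T = 11.31° − 15.70° = -4.39°

-4.4°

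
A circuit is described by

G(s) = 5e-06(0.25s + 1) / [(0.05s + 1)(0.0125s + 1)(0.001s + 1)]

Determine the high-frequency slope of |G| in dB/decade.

Each pole contributes −20 dB/decade at high frequency; each zero contributes +20 dB/decade.
Net: 1 zero(s) − 3 pole(s) → -40 dB/decade.

-40 dB/decade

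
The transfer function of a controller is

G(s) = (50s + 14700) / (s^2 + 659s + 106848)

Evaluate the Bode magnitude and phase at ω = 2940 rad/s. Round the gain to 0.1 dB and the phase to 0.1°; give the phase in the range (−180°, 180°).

Substitute s = j2940:
Numerator: 50(j2940) + 14700 = 14700 + j147000
Denominator: (j2940)^2 + 659(j2940) + 106848 = -8536752 + j1937460
|N| = √(14700² + 147000²) ≈ 1.4773e+05, ∠N ≈ 84.29°
|D| = √(8536752² + 1937460²) ≈ 8.7538e+06, ∠D ≈ 167.21°
|G| = 1.4773e+05 / 8.7538e+06 ≈ 0.016876
Gain = 20 log₁₀(0.016876) ≈ -35.45 dB
∠G = 84.29° − 167.21° = -82.92°

-35.5 dB, -82.9°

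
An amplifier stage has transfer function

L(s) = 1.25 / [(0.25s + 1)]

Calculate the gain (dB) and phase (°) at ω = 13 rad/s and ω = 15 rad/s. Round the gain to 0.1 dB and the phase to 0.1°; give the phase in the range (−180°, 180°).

At ω = 13 rad/s:
pole (1 + j13·0.25) = 1 + j3.25 → |·| ≈ 3.4004, ∠ ≈ 72.90°
|L| = 1.25 · 1 / (3.4004) ≈ 0.3676
Gain = 20 log₁₀(0.3676) ≈ -8.69 dB
∠L = (0°) − (72.90°) = -72.90°

At ω = 15 rad/s:
pole (1 + j15·0.25) = 1 + j3.75 → |·| ≈ 3.881, ∠ ≈ 75.07°
|L| = 1.25 · 1 / (3.881) ≈ 0.32208
Gain = 20 log₁₀(0.32208) ≈ -9.84 dB
∠L = (0°) − (75.07°) = -75.07°

ω = 13: -8.7 dB, -72.9°; ω = 15: -9.8 dB, -75.1°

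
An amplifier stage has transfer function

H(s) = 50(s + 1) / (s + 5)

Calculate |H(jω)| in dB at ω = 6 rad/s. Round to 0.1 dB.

At s = jω = j6:
zero (s+1): 1 + j6 → |·| = √(1²+6²) = √37 ≈ 6.0828, ∠ = arctan(6/1) ≈ 80.54°
pole (s+5): 5 + j6 → |·| = √(5²+6²) = √61 ≈ 7.8102, ∠ = arctan(6/5) ≈ 50.19°
|H| = 50 · 6.0828 / 7.8102 ≈ 38.941
Gain = 20 log₁₀(38.941) ≈ 31.81 dB

31.8 dB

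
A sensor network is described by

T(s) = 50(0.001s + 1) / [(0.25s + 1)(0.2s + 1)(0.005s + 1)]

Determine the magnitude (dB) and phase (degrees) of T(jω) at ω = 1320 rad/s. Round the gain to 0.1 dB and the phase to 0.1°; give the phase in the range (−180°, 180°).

-76.9 dB, 151.9°

At ω = 1320 rad/s:
zero (1 + j1320·0.001) = 1 + j1.32 → |·| ≈ 1.656, ∠ ≈ 52.85°
pole (1 + j1320·0.25) = 1 + j330 → |·| ≈ 330, ∠ ≈ 89.83°
pole (1 + j1320·0.2) = 1 + j264 → |·| ≈ 264, ∠ ≈ 89.78°
pole (1 + j1320·0.005) = 1 + j6.6 → |·| ≈ 6.6753, ∠ ≈ 81.38°
|T| = 50 · 1.656 / (330 · 264 · 6.6753) ≈ 0.00014238
Gain = 20 log₁₀(0.00014238) ≈ -76.93 dB
∠T = (52.85°) − (89.83° + 89.78° + 81.38°) = -208.14° ≡ 151.86° (principal value)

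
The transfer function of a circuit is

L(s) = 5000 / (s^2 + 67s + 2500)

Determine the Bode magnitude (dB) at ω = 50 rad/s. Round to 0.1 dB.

3.5 dB

At s = jω = j50:
quadratic: (j50)² + 67·j50 + 2500 = 0 + j3350 → |·| ≈ 3350, ∠ ≈ 90.00°
|L| = 5000 / 3350 ≈ 1.4925
Gain = 20 log₁₀(1.4925) ≈ 3.48 dB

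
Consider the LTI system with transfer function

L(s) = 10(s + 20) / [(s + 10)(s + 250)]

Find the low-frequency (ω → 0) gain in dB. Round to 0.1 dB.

-21.9 dB

L(0) = 10·20 / (10·250) = 0.08
20 log₁₀(0.08) ≈ -21.94 dB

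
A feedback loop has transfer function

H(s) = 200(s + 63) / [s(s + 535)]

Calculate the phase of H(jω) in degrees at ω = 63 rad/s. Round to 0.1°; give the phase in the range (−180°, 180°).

-51.7°

At s = jω = j63:
zero (s+63): 63 + j63 → |·| = √(63²+63²) = √7938 ≈ 89.095, ∠ = arctan(63/63) ≈ 45.00°
pole (s+535): 535 + j63 → |·| = √(535²+63²) = √290194 ≈ 538.7, ∠ = arctan(63/535) ≈ 6.72°
pole at origin: |s| = 63, ∠ = 90.00° (in denominator)
∠H = 45.00° − 96.72° = -51.72°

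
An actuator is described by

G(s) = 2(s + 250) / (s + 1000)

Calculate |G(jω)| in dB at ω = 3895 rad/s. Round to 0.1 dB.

At s = jω = j3895:
zero (s+250): 250 + j3895 → |·| = √(250²+3895²) = √15233525 ≈ 3903, ∠ = arctan(3895/250) ≈ 86.33°
pole (s+1000): 1000 + j3895 → |·| = √(1000²+3895²) = √16171025 ≈ 4021.3, ∠ = arctan(3895/1000) ≈ 75.60°
|G| = 2 · 3903 / 4021.3 ≈ 1.9412
Gain = 20 log₁₀(1.9412) ≈ 5.76 dB

5.8 dB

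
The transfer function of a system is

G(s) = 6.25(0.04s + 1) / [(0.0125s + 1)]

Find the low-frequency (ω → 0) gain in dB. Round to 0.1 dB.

G(0) = 6.25 · 1 / 1 = 6.25
20 log₁₀(6.25) ≈ 15.92 dB

15.9 dB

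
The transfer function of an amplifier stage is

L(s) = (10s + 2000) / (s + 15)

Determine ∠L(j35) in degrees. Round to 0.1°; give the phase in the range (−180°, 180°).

Substitute s = j35:
Numerator: 10(j35) + 2000 = 2000 + j350
Denominator: (j35) + 15 = 15 + j35
|N| = √(2000² + 350²) ≈ 2030.4, ∠N ≈ 9.93°
|D| = √(15² + 35²) ≈ 38.079, ∠D ≈ 66.80°
∠L = 9.93° − 66.80° = -56.87°

-56.9°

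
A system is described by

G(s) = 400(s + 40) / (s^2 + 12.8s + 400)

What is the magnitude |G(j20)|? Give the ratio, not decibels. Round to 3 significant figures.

69.9

At s = jω = j20:
zero (s+40): 40 + j20 → |·| = √(40²+20²) = √2000 ≈ 44.721, ∠ = arctan(20/40) ≈ 26.57°
quadratic: (j20)² + 12.8·j20 + 400 = 0 + j256 → |·| ≈ 256, ∠ ≈ 90.00°
|G| = 400 · 44.721 / 256 ≈ 69.877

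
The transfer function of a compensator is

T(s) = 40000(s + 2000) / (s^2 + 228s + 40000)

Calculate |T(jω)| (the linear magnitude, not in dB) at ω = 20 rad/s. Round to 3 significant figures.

2.01e+03

At s = jω = j20:
zero (s+2000): 2000 + j20 → |·| = √(2000²+20²) = √4000400 ≈ 2000.1, ∠ = arctan(20/2000) ≈ 0.57°
quadratic: (j20)² + 228·j20 + 40000 = 39600 + j4560 → |·| ≈ 39862, ∠ ≈ 6.57°
|T| = 40000 · 2000.1 / 39862 ≈ 2007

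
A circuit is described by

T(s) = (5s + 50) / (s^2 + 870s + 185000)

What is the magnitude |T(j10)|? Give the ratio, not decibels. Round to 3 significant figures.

0.000382

Substitute s = j10:
Numerator: 5(j10) + 50 = 50 + j50
Denominator: (j10)^2 + 870(j10) + 185000 = 184900 + j8700
|N| = √(50² + 50²) ≈ 70.711, ∠N ≈ 45.00°
|D| = √(184900² + 8700²) ≈ 1.851e+05, ∠D ≈ 2.69°
|T| = 70.711 / 1.851e+05 ≈ 0.00038202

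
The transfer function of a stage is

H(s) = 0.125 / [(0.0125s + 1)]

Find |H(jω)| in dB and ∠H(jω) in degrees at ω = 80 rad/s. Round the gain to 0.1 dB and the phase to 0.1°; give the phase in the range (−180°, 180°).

-21.1 dB, -45.0°

At ω = 80 rad/s:
pole (1 + j80·0.0125) = 1 + j1 → |·| ≈ 1.4142, ∠ ≈ 45.00°
|H| = 0.125 · 1 / (1.4142) ≈ 0.088389
Gain = 20 log₁₀(0.088389) ≈ -21.07 dB
∠H = (0°) − (45.00°) = -45.00°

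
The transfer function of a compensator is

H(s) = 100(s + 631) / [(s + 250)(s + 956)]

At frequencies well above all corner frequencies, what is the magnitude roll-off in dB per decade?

-20 dB/decade

Each pole contributes −20 dB/decade at high frequency; each zero contributes +20 dB/decade.
Net: 1 zero(s) − 2 pole(s) → -20 dB/decade.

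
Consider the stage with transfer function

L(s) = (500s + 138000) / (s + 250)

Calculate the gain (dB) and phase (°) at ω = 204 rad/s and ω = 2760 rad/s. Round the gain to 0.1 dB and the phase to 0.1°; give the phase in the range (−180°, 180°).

Substitute s = j204:
Numerator: 500(j204) + 138000 = 138000 + j102000
Denominator: (j204) + 250 = 250 + j204
|N| = √(138000² + 102000²) ≈ 1.716e+05, ∠N ≈ 36.47°
|D| = √(250² + 204²) ≈ 322.67, ∠D ≈ 39.21°
|L| = 1.716e+05 / 322.67 ≈ 531.81
Gain = 20 log₁₀(531.81) ≈ 54.52 dB
∠L = 36.47° − 39.21° = -2.74°

Substitute s = j2760:
Numerator: 500(j2760) + 138000 = 138000 + j1380000
Denominator: (j2760) + 250 = 250 + j2760
|N| = √(138000² + 1380000²) ≈ 1.3869e+06, ∠N ≈ 84.29°
|D| = √(250² + 2760²) ≈ 2771.3, ∠D ≈ 84.82°
|L| = 1.3869e+06 / 2771.3 ≈ 500.45
Gain = 20 log₁₀(500.45) ≈ 53.99 dB
∠L = 84.29° − 84.82° = -0.53°

ω = 204: 54.5 dB, -2.7°; ω = 2760: 54.0 dB, -0.5°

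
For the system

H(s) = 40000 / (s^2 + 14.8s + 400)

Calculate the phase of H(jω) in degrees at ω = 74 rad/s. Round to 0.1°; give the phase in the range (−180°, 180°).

-167.8°

At s = jω = j74:
quadratic: (j74)² + 14.8·j74 + 400 = -5076 + j1095.2 → |·| ≈ 5192.8, ∠ ≈ 167.82°
∠H = 0.00° − 167.82° = -167.82°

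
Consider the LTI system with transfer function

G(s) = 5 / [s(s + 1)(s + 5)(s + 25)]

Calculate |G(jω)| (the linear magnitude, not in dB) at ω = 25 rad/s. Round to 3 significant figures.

8.87e-06

At s = jω = j25:
pole (s+1): 1 + j25 → |·| = √(1²+25²) = √626 ≈ 25.02, ∠ = arctan(25/1) ≈ 87.71°
pole (s+5): 5 + j25 → |·| = √(5²+25²) = √650 ≈ 25.495, ∠ = arctan(25/5) ≈ 78.69°
pole (s+25): 25 + j25 → |·| = √(25²+25²) = √1250 ≈ 35.355, ∠ = arctan(25/25) ≈ 45.00°
pole at origin: |s| = 25, ∠ = 90.00° (in denominator)
|G| = 5 / 5.6381e+05 ≈ 8.8682e-06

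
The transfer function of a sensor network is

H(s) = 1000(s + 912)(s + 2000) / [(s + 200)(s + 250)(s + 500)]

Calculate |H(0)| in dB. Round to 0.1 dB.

37.3 dB

H(0) = 1000·912·2000 / (200·250·500) = 72.96
20 log₁₀(72.96) ≈ 37.26 dB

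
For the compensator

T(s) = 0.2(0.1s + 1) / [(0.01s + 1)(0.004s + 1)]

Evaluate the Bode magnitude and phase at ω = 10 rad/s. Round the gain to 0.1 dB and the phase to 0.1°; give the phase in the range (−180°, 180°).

-11.0 dB, 37.0°

At ω = 10 rad/s:
zero (1 + j10·0.1) = 1 + j1 → |·| ≈ 1.4142, ∠ ≈ 45.00°
pole (1 + j10·0.01) = 1 + j0.1 → |·| ≈ 1.005, ∠ ≈ 5.71°
pole (1 + j10·0.004) = 1 + j0.04 → |·| ≈ 1.0008, ∠ ≈ 2.29°
|T| = 0.2 · 1.4142 / (1.005 · 1.0008) ≈ 0.28121
Gain = 20 log₁₀(0.28121) ≈ -11.02 dB
∠T = (45.00°) − (5.71° + 2.29°) = 37.00°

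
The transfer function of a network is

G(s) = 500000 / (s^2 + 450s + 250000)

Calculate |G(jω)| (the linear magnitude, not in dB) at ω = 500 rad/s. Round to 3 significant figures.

2.22

At s = jω = j500:
quadratic: (j500)² + 450·j500 + 250000 = 0 + j225000 → |·| ≈ 2.25e+05, ∠ ≈ 90.00°
|G| = 500000 / 2.25e+05 ≈ 2.2222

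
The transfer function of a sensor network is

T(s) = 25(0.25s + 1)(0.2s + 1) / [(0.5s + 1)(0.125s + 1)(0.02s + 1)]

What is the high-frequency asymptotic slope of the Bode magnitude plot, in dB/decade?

-20 dB/decade

Each pole contributes −20 dB/decade at high frequency; each zero contributes +20 dB/decade.
Net: 2 zero(s) − 3 pole(s) → -20 dB/decade.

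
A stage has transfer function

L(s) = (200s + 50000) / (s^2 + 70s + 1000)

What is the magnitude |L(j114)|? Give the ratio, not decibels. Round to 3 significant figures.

3.81

Substitute s = j114:
Numerator: 200(j114) + 50000 = 50000 + j22800
Denominator: (j114)^2 + 70(j114) + 1000 = -11996 + j7980
|N| = √(50000² + 22800²) ≈ 54953, ∠N ≈ 24.51°
|D| = √(11996² + 7980²) ≈ 14408, ∠D ≈ 146.37°
|L| = 54953 / 14408 ≈ 3.8141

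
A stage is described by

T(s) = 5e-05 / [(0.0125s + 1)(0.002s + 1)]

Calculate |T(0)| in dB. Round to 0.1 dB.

T(0) = 5e-05 · 1 / 1 = 5e-05
20 log₁₀(5e-05) ≈ -86.02 dB

-86.0 dB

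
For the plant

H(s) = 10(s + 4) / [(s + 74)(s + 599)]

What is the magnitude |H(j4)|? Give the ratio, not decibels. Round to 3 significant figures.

0.00127

At s = jω = j4:
zero (s+4): 4 + j4 → |·| = √(4²+4²) = √32 ≈ 5.6569, ∠ = arctan(4/4) ≈ 45.00°
pole (s+74): 74 + j4 → |·| = √(74²+4²) = √5492 ≈ 74.108, ∠ = arctan(4/74) ≈ 3.09°
pole (s+599): 599 + j4 → |·| = √(599²+4²) = √358817 ≈ 599.01, ∠ = arctan(4/599) ≈ 0.38°
|H| = 10 · 5.6569 / 44391 ≈ 0.0012743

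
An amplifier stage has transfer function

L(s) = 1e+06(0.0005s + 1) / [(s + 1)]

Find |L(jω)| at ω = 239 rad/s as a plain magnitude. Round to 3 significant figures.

4.21e+03

At ω = 239 rad/s:
zero (1 + j239·0.0005) = 1 + j0.1195 → |·| ≈ 1.0071, ∠ ≈ 6.81°
pole (1 + j239·1) = 1 + j239 → |·| ≈ 239, ∠ ≈ 89.76°
|L| = 1e+06 · 1.0071 / (239) ≈ 4213.8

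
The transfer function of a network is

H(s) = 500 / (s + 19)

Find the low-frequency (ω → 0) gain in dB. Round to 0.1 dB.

H(0) = 500 / (19) ≈ 26.316
20 log₁₀(26.316) ≈ 28.40 dB

28.4 dB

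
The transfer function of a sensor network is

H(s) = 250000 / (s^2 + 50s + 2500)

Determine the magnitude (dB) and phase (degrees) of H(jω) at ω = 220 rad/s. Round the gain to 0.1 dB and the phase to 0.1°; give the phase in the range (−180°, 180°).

14.5 dB, -166.5°

At s = jω = j220:
quadratic: (j220)² + 50·j220 + 2500 = -45900 + j11000 → |·| ≈ 47200, ∠ ≈ 166.52°
|H| = 250000 / 47200 ≈ 5.2966
Gain = 20 log₁₀(5.2966) ≈ 14.48 dB
∠H = 0.00° − 166.52° = -166.52°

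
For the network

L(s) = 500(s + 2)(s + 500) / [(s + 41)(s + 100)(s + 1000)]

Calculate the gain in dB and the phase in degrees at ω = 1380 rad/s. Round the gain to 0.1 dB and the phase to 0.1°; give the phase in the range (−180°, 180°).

At s = jω = j1380:
zero (s+2): 2 + j1380 → |·| = √(2²+1380²) = √1904404 ≈ 1380, ∠ = arctan(1380/2) ≈ 89.92°
zero (s+500): 500 + j1380 → |·| = √(500²+1380²) = √2154400 ≈ 1467.8, ∠ = arctan(1380/500) ≈ 70.08°
pole (s+41): 41 + j1380 → |·| = √(41²+1380²) = √1906081 ≈ 1380.6, ∠ = arctan(1380/41) ≈ 88.30°
pole (s+100): 100 + j1380 → |·| = √(100²+1380²) = √1914400 ≈ 1383.6, ∠ = arctan(1380/100) ≈ 85.86°
pole (s+1000): 1000 + j1380 → |·| = √(1000²+1380²) = √2904400 ≈ 1704.2, ∠ = arctan(1380/1000) ≈ 54.07°
|L| = 500 · 2.0256e+06 / 3.2554e+09 ≈ 0.31111
Gain = 20 log₁₀(0.31111) ≈ -10.14 dB
∠L = 160.00° − 228.23° = -68.23°

-10.1 dB, -68.2°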